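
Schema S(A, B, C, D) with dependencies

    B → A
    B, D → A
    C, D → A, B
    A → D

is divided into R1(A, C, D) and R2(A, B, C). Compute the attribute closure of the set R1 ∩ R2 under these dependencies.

A, B, C, D

R1 ∩ R2 = {A, C}.
A → D applies, adding D
C, D → A, B applies, adding B
Closure: {A, B, C, D}.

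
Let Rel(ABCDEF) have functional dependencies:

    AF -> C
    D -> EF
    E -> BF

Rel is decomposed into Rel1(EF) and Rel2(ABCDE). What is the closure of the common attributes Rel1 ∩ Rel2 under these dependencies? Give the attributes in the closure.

Rel1 ∩ Rel2 = {E}.
E → BF applies, adding BF
Closure: {BEF}.

BEF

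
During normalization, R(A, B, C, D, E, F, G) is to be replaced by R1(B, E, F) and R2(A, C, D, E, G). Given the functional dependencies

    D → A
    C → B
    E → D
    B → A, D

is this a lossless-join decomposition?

Common attributes: R1 ∩ R2 = {E}.
Closure of {E}: E → D applies, adding D; D → A applies, adding A. So (E)⁺ = {A, D, E}.
The closure contains neither all of R1 = {B, E, F} nor all of R2 = {A, C, D, E, G}, so the common attributes are not a superkey of either fragment. The join is lossy.

No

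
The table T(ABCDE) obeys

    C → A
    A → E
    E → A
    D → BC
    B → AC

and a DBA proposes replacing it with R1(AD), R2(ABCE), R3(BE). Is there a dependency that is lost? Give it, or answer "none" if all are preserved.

Check D → BC: no single fragment contains all of {BCD}, and the restricted closure of {D} across the fragments never reaches {BC}.
C → A is preserved.
A → E is preserved.
E → A is preserved.
B → AC is preserved.

D → BC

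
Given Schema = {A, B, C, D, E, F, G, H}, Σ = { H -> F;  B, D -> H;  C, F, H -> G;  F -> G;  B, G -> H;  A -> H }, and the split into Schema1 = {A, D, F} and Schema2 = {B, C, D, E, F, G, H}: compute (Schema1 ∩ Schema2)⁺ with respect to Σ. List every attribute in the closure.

D, F, G

Schema1 ∩ Schema2 = {D, F}.
F → G applies, adding G
Closure: {D, F, G}.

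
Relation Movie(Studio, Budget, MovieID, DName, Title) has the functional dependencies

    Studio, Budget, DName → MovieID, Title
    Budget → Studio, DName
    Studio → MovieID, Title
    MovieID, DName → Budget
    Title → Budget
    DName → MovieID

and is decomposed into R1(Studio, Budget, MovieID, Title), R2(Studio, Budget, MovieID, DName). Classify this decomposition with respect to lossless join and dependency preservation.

Lossless test: (Studio, Budget, MovieID)⁺ = {Studio, Budget, MovieID, DName, Title}, which contains all of one fragment — lossless.
Dependency preservation: Studio, Budget, DName → MovieID, Title is not contained in any single fragment, but the restricted closure of its left-hand side across the fragments still reaches the right-hand side; the remaining FDs each lie inside some fragment. All dependencies are preserved.

lossless and dependency-preserving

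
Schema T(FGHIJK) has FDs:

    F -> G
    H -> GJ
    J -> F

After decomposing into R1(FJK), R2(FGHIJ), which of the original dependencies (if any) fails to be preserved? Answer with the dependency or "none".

none

F → G lies within R2.
H → GJ lies within R2.
J → F lies within R1.
Every dependency is enforceable on the fragments, so the decomposition is dependency-preserving.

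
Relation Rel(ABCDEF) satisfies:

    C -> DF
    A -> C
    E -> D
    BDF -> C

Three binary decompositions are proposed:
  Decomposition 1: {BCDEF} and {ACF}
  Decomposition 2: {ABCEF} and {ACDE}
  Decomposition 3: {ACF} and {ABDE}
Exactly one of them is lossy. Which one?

Decomposition 1: common = {CF}, closure = {CDF} → lossy.
Decomposition 2: common = {ACE}, closure = {ACDEF} → lossless.
Decomposition 3: common = {A}, closure = {ACDF} → lossless.

Decomposition 1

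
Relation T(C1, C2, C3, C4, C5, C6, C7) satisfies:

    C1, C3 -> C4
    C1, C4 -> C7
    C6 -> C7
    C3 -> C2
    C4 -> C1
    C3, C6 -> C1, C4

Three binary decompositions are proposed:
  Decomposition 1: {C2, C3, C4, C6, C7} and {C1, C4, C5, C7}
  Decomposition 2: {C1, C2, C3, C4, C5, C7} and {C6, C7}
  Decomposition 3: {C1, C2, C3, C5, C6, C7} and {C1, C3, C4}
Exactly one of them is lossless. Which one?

Decomposition 1: common = {C4, C7}, closure = {C1, C4, C7} → lossy.
Decomposition 2: common = {C7}, closure = {C7} → lossy.
Decomposition 3: common = {C1, C3}, closure = {C1, C2, C3, C4, C7} → lossless.

Decomposition 3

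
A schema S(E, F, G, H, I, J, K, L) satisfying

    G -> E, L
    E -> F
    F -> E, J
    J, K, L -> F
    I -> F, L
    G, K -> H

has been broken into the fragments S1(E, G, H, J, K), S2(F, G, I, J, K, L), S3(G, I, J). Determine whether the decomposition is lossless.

Yes

Chase test. Columns are E, F, G, H, I, J, K, L; row i has aⱼ where attribute j ∈ Si, else bᵢⱼ.
Initial tableau (one row per fragment):
  row 1: a1 b12 a3 a4 b15 a6 a7 b18
  row 2: b21 a2 a3 b24 a5 a6 a7 a8
  row 3: b31 b32 a3 b34 a5 a6 b37 b38
Rows 1 and 2 agree on G; apply G→E, L and equate their E, L entries.
Rows 1 and 3 agree on G; apply G→E, L and equate their E, L entries.
Rows 1 and 2 agree on E; apply E→F and equate their F entries.
Rows 1 and 3 agree on E; apply E→F and equate their F entries.
Rows 1 and 2 agree on G, K; apply G, K→H and equate their H entries.
Row 2 is now all distinguished symbols — the join is lossless.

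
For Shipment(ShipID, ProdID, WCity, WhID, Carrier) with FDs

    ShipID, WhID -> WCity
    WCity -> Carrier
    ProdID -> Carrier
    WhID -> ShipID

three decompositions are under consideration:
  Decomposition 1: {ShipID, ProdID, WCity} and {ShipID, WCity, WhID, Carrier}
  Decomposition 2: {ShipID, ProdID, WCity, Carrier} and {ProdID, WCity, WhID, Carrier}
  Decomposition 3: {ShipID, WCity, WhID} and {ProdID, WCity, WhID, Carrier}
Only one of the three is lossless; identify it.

Decomposition 3

Decomposition 1: common = {ShipID, WCity}, closure = {ShipID, WCity, Carrier} → lossy.
Decomposition 2: common = {ProdID, WCity, Carrier}, closure = {ProdID, WCity, Carrier} → lossy.
Decomposition 3: common = {WCity, WhID}, closure = {ShipID, WCity, WhID, Carrier} → lossless.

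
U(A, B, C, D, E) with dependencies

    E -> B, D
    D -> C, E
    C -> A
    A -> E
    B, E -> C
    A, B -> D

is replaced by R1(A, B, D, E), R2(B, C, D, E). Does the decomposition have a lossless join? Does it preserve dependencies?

lossless and dependency-preserving

Lossless test: (B, D, E)⁺ = {A, B, C, D, E}, which contains all of one fragment — lossless.
Dependency preservation: C → A is not contained in any single fragment, but the restricted closure of its left-hand side across the fragments still reaches the right-hand side; the remaining FDs each lie inside some fragment. All dependencies are preserved.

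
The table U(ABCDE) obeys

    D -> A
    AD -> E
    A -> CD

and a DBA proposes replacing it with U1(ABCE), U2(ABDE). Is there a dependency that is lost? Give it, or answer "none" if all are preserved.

none

D → A lies within U2.
AD → E lies within U2.
A → CD: restricted closure across fragments reaches CD.
Every dependency is enforceable on the fragments, so the decomposition is dependency-preserving.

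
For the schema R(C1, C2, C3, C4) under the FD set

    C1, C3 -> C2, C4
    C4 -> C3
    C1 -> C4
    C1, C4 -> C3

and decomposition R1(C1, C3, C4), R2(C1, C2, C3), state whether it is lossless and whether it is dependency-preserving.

lossless and dependency-preserving

Lossless test: (C1, C3)⁺ = {C1, C2, C3, C4}, which contains all of one fragment — lossless.
Dependency preservation: C1, C3 → C2, C4 is not contained in any single fragment, but the restricted closure of its left-hand side across the fragments still reaches the right-hand side; the remaining FDs each lie inside some fragment. All dependencies are preserved.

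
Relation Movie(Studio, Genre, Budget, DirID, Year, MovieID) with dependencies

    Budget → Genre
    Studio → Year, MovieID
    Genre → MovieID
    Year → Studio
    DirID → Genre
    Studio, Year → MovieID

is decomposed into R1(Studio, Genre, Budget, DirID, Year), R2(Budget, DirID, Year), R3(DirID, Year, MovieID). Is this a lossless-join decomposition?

Yes

Chase test. Columns are Studio, Genre, Budget, DirID, Year, MovieID; row i has aⱼ where attribute j ∈ Ri, else bᵢⱼ.
Initial tableau (one row per fragment):
  row 1: a1 a2 a3 a4 a5 b16
  row 2: b21 b22 a3 a4 a5 b26
  row 3: b31 b32 b33 a4 a5 a6
Rows 1 and 2 agree on Budget; apply Budget→Genre and equate their Genre entries.
Rows 1 and 2 agree on Genre; apply Genre→MovieID and equate their MovieID entries.
Rows 1 and 2 agree on Year; apply Year→Studio and equate their Studio entries.
Rows 1 and 3 agree on Year; apply Year→Studio and equate their Studio entries.
Rows 1 and 3 agree on DirID; apply DirID→Genre and equate their Genre entries.
Rows 1 and 3 agree on Studio, Year; apply Studio, Year→MovieID and equate their MovieID entries.
Row 1 is now all distinguished symbols — the join is lossless.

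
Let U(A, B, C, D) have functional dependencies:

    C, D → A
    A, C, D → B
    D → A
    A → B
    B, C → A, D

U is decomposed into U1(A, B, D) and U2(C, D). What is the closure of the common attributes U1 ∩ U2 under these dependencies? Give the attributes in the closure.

U1 ∩ U2 = {D}.
D → A applies, adding A
A → B applies, adding B
Closure: {A, B, D}.

A, B, D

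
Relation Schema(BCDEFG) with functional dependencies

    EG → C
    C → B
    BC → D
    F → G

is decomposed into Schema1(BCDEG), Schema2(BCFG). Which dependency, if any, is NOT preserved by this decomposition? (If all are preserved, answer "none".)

EG → C lies within Schema1.
C → B lies within Schema1.
BC → D lies within Schema1.
F → G lies within Schema2.
Every dependency is enforceable on the fragments, so the decomposition is dependency-preserving.

none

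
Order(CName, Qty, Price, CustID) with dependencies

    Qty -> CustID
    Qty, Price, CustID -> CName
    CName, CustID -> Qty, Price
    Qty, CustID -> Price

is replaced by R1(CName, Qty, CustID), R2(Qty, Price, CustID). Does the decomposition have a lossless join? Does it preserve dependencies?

lossless and dependency-preserving

Lossless test: (Qty, CustID)⁺ = {CName, Qty, Price, CustID}, which contains all of one fragment — lossless.
Dependency preservation: Qty, Price, CustID → CName; CName, CustID → Qty, Price are not contained in any single fragment, but the restricted closure of each left-hand side across the fragments still reaches the right-hand side; the remaining FDs each lie inside some fragment. All dependencies are preserved.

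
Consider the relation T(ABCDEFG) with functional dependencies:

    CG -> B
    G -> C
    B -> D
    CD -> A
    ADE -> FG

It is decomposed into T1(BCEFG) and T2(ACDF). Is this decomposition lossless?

Common attributes: T1 ∩ T2 = {CF}.
No dependency enlarges {CF}, so (CF)⁺ = {CF}.
The closure contains neither all of T1 = {BCEFG} nor all of T2 = {ACDF}, so the common attributes are not a superkey of either fragment. The join is lossy.

No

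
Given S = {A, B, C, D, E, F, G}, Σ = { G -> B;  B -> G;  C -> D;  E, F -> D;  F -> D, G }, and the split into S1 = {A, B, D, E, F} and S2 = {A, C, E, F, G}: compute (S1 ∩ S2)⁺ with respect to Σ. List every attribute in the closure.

A, B, D, E, F, G

S1 ∩ S2 = {A, E, F}.
E, F → D applies, adding D
F → D, G applies, adding G
G → B applies, adding B
Closure: {A, B, D, E, F, G}.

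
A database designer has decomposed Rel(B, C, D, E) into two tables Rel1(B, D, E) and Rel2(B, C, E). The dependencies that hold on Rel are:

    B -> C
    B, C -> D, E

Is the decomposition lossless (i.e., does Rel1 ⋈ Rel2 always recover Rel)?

Common attributes: Rel1 ∩ Rel2 = {B, E}.
Closure of {B, E}: B → C applies, adding C; B, C → D, E applies, adding D. So (B, E)⁺ = {B, C, D, E}.
This closure contains every attribute of Rel1, so Rel1 ∩ Rel2 → Rel1. The join is lossless.

Yes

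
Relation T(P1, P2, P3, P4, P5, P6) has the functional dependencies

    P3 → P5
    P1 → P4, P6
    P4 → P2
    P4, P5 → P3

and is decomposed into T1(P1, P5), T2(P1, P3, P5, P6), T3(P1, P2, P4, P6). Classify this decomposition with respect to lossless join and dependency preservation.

Lossless test (chase): Rows 1 and 2 agree on P1; apply P1→P4, P6 and equate their P4, P6 entries. Rows 1 and 3 agree on P1; apply P1→P4, P6 and equate their P4, P6 entries. Rows 1 and 2 agree on P4; apply P4→P2 and equate their P2 entries. Rows 1 and 3 agree on P4; apply P4→P2 and equate their P2 entries. Rows 1 and 2 agree on P4, P5; apply P4, P5→P3 and equate their P3 entries. Row 1 is now all distinguished symbols — the join is lossless.
Dependency preservation: the restricted closure of {P4, P5} across the fragments never reaches {P3}, so P4, P5 → P3 cannot be enforced without a join — not preserved.

lossless but not dependency-preserving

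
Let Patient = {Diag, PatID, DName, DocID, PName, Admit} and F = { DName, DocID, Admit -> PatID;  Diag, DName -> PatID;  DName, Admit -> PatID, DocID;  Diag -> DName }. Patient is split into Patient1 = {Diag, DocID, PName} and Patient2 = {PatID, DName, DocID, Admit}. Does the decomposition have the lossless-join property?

No

Common attributes: Patient1 ∩ Patient2 = {DocID}.
No dependency enlarges {DocID}, so (DocID)⁺ = {DocID}.
The closure contains neither all of Patient1 = {Diag, DocID, PName} nor all of Patient2 = {PatID, DName, DocID, Admit}, so the common attributes are not a superkey of either fragment. The join is lossy.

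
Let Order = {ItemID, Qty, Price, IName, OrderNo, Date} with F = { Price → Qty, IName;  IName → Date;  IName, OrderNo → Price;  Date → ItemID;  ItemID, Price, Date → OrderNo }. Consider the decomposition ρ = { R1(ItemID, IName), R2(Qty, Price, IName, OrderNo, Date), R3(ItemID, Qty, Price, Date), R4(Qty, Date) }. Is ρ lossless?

Yes

Chase test. Columns are ItemID, Qty, Price, IName, OrderNo, Date; row i has aⱼ where attribute j ∈ Ri, else bᵢⱼ.
Initial tableau (one row per fragment):
  row 1: a1 b12 b13 a4 b15 b16
  row 2: b21 a2 a3 a4 a5 a6
  row 3: a1 a2 a3 b34 b35 a6
  row 4: b41 a2 b43 b44 b45 a6
Rows 2 and 3 agree on Price; apply Price→Qty, IName and equate their Qty, IName entries.
Rows 1 and 2 agree on IName; apply IName→Date and equate their Date entries.
Rows 1 and 2 agree on Date; apply Date→ItemID and equate their ItemID entries.
Rows 1 and 4 agree on Date; apply Date→ItemID and equate their ItemID entries.
Rows 2 and 3 agree on ItemID, Price, Date; apply ItemID, Price, Date→OrderNo and equate their OrderNo entries.
Row 2 is now all distinguished symbols — the join is lossless.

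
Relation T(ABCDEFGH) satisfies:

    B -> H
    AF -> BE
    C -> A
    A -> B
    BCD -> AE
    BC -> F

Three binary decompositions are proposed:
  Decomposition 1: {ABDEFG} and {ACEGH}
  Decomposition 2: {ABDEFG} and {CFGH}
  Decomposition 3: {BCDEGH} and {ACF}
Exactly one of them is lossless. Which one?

Decomposition 3

Decomposition 1: common = {AEG}, closure = {ABEGH} → lossy.
Decomposition 2: common = {FG}, closure = {FG} → lossy.
Decomposition 3: common = {C}, closure = {ABCEFH} → lossless.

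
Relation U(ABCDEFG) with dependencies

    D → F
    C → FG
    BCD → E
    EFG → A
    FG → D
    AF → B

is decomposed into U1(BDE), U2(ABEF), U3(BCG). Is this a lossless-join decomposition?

Chase test. Columns are ABCDEFG; row i has aⱼ where attribute j ∈ Ui, else bᵢⱼ.
Initial tableau (one row per fragment):
  row 1: b11 a2 b13 a4 a5 b16 b17
  row 2: a1 a2 b23 b24 a5 a6 b27
  row 3: b31 a2 a3 b34 b35 b36 a7
No row becomes fully distinguished — the join is lossy.

No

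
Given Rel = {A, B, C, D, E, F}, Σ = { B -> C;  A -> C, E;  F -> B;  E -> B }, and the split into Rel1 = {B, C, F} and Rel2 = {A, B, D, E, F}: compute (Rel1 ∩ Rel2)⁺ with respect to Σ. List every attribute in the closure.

B, C, F

Rel1 ∩ Rel2 = {B, F}.
B → C applies, adding C
Closure: {B, C, F}.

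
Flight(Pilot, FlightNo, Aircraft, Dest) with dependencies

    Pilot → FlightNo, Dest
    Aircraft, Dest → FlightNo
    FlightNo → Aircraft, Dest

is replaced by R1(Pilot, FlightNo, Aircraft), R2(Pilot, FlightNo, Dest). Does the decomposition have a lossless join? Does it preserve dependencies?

Lossless test: (Pilot, FlightNo)⁺ = {Pilot, FlightNo, Aircraft, Dest}, which contains all of one fragment — lossless.
Dependency preservation: the restricted closure of {Aircraft, Dest} across the fragments never reaches {FlightNo}, so Aircraft, Dest → FlightNo cannot be enforced without a join — not preserved.

lossless but not dependency-preserving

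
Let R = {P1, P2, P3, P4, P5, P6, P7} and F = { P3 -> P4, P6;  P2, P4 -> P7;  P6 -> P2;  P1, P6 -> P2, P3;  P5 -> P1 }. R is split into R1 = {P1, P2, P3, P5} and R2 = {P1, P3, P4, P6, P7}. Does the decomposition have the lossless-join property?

Yes

Common attributes: R1 ∩ R2 = {P1, P3}.
Closure of {P1, P3}: P3 → P4, P6 applies, adding P4, P6; P6 → P2 applies, adding P2; P2, P4 → P7 applies, adding P7. So (P1, P3)⁺ = {P1, P2, P3, P4, P6, P7}.
This closure contains every attribute of R2, so R1 ∩ R2 → R2. The join is lossless.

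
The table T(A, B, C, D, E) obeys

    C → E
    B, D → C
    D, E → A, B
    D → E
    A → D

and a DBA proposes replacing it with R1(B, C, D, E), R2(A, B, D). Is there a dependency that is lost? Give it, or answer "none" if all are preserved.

none

C → E lies within R1.
B, D → C lies within R1.
D, E → A, B: restricted closure across fragments reaches A, B.
D → E lies within R1.
A → D lies within R2.
Every dependency is enforceable on the fragments, so the decomposition is dependency-preserving.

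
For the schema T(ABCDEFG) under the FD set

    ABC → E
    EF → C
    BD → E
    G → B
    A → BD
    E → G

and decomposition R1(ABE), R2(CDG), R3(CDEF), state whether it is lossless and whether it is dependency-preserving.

Lossless test (chase): Rows 1 and 3 agree on E; apply E→G and equate their G entries. Rows 1 and 3 agree on G; apply G→B and equate their B entries. No row becomes fully distinguished — the join is lossy.
Dependency preservation: the restricted closure of {BD} across the fragments never reaches {E}, so BD → E cannot be enforced without a join — not preserved.

lossy and not dependency-preserving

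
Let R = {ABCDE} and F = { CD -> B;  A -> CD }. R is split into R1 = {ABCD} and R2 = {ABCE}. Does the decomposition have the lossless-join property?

Common attributes: R1 ∩ R2 = {ABC}.
Closure of {ABC}: A → CD applies, adding D. So (ABC)⁺ = {ABCD}.
This closure contains every attribute of R1, so R1 ∩ R2 → R1. The join is lossless.

Yes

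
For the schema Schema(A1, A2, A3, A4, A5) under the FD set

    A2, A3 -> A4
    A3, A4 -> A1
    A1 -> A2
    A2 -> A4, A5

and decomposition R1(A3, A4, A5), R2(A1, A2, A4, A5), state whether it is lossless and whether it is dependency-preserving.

Lossless test: (A4, A5)⁺ = {A4, A5}, which is a superkey of neither fragment — lossy.
Dependency preservation: the restricted closure of {A3, A4} across the fragments never reaches {A1}, so A3, A4 → A1 cannot be enforced without a join — not preserved.

lossy and not dependency-preserving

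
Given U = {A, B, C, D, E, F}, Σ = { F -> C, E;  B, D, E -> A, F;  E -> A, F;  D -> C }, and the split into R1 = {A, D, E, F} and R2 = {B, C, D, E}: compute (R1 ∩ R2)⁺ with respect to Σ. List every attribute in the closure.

A, C, D, E, F

R1 ∩ R2 = {D, E}.
E → A, F applies, adding A, F
D → C applies, adding C
Closure: {A, C, D, E, F}.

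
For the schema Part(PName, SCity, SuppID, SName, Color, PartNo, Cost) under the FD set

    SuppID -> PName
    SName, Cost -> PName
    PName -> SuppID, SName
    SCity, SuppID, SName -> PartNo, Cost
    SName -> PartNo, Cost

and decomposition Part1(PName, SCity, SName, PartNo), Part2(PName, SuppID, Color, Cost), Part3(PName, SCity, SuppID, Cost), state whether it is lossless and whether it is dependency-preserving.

Lossless test (chase): Rows 1 and 2 agree on PName; apply PName→SuppID, SName and equate their SuppID, SName entries. Rows 1 and 3 agree on PName; apply PName→SuppID, SName and equate their SuppID, SName entries. Rows 1 and 3 agree on SCity, SuppID, SName; apply SCity, SuppID, SName→PartNo, Cost and equate their PartNo, Cost entries. Rows 1 and 2 agree on SName; apply SName→PartNo, Cost and equate their PartNo, Cost entries. No row becomes fully distinguished — the join is lossy.
Dependency preservation: SName, Cost → PName; PName → SuppID, SName; SCity, SuppID, SName → PartNo, Cost; SName → PartNo, Cost are not contained in any single fragment, but the restricted closure of each left-hand side across the fragments still reaches the right-hand side; the remaining FDs each lie inside some fragment. All dependencies are preserved.

lossy but dependency-preserving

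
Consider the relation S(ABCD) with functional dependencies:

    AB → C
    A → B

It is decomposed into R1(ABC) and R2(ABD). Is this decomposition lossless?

Common attributes: R1 ∩ R2 = {AB}.
Closure of {AB}: AB → C applies, adding C. So (AB)⁺ = {ABC}.
This closure contains every attribute of R1, so R1 ∩ R2 → R1. The join is lossless.

Yes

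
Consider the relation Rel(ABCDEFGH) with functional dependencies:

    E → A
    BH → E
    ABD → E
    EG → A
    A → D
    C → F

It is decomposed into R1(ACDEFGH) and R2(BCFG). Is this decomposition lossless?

No

Common attributes: R1 ∩ R2 = {CFG}.
No dependency enlarges {CFG}, so (CFG)⁺ = {CFG}.
The closure contains neither all of R1 = {ACDEFGH} nor all of R2 = {BCFG}, so the common attributes are not a superkey of either fragment. The join is lossy.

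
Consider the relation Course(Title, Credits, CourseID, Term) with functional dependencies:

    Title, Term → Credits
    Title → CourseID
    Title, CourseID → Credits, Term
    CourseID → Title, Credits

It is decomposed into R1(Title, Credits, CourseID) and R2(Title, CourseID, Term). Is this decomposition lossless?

Common attributes: R1 ∩ R2 = {Title, CourseID}.
Closure of {Title, CourseID}: Title, CourseID → Credits, Term applies, adding Credits, Term. So (Title, CourseID)⁺ = {Title, Credits, CourseID, Term}.
This closure contains every attribute of R1, so R1 ∩ R2 → R1. The join is lossless.

Yes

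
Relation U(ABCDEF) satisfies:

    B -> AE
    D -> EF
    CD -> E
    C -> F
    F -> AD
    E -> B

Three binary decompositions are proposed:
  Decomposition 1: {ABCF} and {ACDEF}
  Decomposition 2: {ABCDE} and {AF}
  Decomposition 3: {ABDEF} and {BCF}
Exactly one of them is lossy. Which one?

Decomposition 2

Decomposition 1: common = {ACF}, closure = {ABCDEF} → lossless.
Decomposition 2: common = {A}, closure = {A} → lossy.
Decomposition 3: common = {BF}, closure = {ABDEF} → lossless.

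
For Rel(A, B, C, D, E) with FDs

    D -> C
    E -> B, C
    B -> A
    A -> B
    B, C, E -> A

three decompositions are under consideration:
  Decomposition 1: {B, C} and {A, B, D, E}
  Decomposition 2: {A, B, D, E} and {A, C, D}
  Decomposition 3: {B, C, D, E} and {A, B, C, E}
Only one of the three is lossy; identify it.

Decomposition 1: common = {B}, closure = {A, B} → lossy.
Decomposition 2: common = {A, D}, closure = {A, B, C, D} → lossless.
Decomposition 3: common = {B, C, E}, closure = {A, B, C, E} → lossless.

Decomposition 1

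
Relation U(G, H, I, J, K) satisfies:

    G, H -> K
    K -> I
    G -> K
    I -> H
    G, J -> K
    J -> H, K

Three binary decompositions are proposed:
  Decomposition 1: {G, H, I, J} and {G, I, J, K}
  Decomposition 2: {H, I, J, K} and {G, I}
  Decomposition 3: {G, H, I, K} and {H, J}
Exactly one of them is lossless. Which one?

Decomposition 1

Decomposition 1: common = {G, I, J}, closure = {G, H, I, J, K} → lossless.
Decomposition 2: common = {I}, closure = {H, I} → lossy.
Decomposition 3: common = {H}, closure = {H} → lossy.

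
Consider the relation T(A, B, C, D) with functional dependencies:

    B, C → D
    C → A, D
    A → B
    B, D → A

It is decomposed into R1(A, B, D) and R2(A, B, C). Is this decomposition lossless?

No

Common attributes: R1 ∩ R2 = {A, B}.
No dependency enlarges {A, B}, so (A, B)⁺ = {A, B}.
The closure contains neither all of R1 = {A, B, D} nor all of R2 = {A, B, C}, so the common attributes are not a superkey of either fragment. The join is lossy.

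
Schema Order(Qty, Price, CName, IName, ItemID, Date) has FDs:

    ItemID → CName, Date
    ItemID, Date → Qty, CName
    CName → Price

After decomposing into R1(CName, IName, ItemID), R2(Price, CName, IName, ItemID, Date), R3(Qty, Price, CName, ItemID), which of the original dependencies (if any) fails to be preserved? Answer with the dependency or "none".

none

ItemID → CName, Date lies within R2.
ItemID, Date → Qty, CName: restricted closure across fragments reaches Qty, CName.
CName → Price lies within R2.
Every dependency is enforceable on the fragments, so the decomposition is dependency-preserving.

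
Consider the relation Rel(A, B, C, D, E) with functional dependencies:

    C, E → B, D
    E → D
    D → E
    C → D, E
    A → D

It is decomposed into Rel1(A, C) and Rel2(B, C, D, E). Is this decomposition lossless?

Yes

Common attributes: Rel1 ∩ Rel2 = {C}.
Closure of {C}: C → D, E applies, adding D, E; C, E → B, D applies, adding B. So (C)⁺ = {B, C, D, E}.
This closure contains every attribute of Rel2, so Rel1 ∩ Rel2 → Rel2. The join is lossless.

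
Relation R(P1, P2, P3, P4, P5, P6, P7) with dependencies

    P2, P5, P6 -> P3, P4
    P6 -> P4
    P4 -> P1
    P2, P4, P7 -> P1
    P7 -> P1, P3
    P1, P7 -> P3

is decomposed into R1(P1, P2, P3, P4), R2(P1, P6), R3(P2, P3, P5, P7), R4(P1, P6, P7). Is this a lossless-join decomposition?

No

Chase test. Columns are P1, P2, P3, P4, P5, P6, P7; row i has aⱼ where attribute j ∈ Ri, else bᵢⱼ.
Initial tableau (one row per fragment):
  row 1: a1 a2 a3 a4 b15 b16 b17
  row 2: a1 b22 b23 b24 b25 a6 b27
  row 3: b31 a2 a3 b34 a5 b36 a7
  row 4: a1 b42 b43 b44 b45 a6 a7
Rows 2 and 4 agree on P6; apply P6→P4 and equate their P4 entries.
Rows 3 and 4 agree on P7; apply P7→P1, P3 and equate their P1, P3 entries.
No row becomes fully distinguished — the join is lossy.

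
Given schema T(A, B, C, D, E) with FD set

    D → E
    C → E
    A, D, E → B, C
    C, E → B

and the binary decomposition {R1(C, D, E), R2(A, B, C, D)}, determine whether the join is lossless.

Common attributes: R1 ∩ R2 = {C, D}.
Closure of {C, D}: D → E applies, adding E; C, E → B applies, adding B. So (C, D)⁺ = {B, C, D, E}.
This closure contains every attribute of R1, so R1 ∩ R2 → R1. The join is lossless.

Yes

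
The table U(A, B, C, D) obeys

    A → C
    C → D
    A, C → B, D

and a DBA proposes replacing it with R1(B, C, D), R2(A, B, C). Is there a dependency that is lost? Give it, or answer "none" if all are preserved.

none

A → C lies within R2.
C → D lies within R1.
A, C → B, D: restricted closure across fragments reaches B, D.
Every dependency is enforceable on the fragments, so the decomposition is dependency-preserving.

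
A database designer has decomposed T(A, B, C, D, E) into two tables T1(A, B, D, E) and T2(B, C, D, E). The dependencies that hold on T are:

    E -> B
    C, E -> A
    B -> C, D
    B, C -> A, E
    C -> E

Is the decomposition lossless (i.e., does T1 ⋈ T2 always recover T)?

Common attributes: T1 ∩ T2 = {B, D, E}.
Closure of {B, D, E}: B → C, D applies, adding C; B, C → A, E applies, adding A. So (B, D, E)⁺ = {A, B, C, D, E}.
This closure contains every attribute of T1, so T1 ∩ T2 → T1. The join is lossless.

Yes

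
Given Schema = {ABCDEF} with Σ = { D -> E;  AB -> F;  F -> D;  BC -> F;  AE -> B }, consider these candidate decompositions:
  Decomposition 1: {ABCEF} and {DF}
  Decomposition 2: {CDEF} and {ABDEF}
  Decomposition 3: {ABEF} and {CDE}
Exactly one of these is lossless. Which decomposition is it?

Decomposition 1: common = {F}, closure = {DEF} → lossless.
Decomposition 2: common = {DEF}, closure = {DEF} → lossy.
Decomposition 3: common = {E}, closure = {E} → lossy.

Decomposition 1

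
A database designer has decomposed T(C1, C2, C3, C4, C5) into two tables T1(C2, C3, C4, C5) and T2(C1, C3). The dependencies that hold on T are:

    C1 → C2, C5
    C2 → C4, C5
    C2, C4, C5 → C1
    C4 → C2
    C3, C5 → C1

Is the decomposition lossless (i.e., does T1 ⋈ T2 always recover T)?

No

Common attributes: T1 ∩ T2 = {C3}.
No dependency enlarges {C3}, so (C3)⁺ = {C3}.
The closure contains neither all of T1 = {C2, C3, C4, C5} nor all of T2 = {C1, C3}, so the common attributes are not a superkey of either fragment. The join is lossy.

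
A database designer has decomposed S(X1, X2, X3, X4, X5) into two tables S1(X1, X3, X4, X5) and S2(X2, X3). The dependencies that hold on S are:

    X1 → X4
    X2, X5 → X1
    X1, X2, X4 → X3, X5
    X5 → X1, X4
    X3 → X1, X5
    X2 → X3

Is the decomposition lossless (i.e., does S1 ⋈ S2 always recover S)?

Yes

Common attributes: S1 ∩ S2 = {X3}.
Closure of {X3}: X3 → X1, X5 applies, adding X1, X5; X1 → X4 applies, adding X4. So (X3)⁺ = {X1, X3, X4, X5}.
This closure contains every attribute of S1, so S1 ∩ S2 → S1. The join is lossless.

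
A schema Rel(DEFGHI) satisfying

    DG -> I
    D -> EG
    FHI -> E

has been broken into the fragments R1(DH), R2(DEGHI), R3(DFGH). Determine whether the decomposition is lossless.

Yes

Chase test. Columns are DEFGHI; row i has aⱼ where attribute j ∈ Ri, else bᵢⱼ.
Initial tableau (one row per fragment):
  row 1: a1 b12 b13 b14 a5 b16
  row 2: a1 a2 b23 a4 a5 a6
  row 3: a1 b32 a3 a4 a5 b36
Rows 2 and 3 agree on DG; apply DG→I and equate their I entries.
Rows 1 and 2 agree on D; apply D→EG and equate their EG entries.
Rows 1 and 3 agree on D; apply D→EG and equate their EG entries.
Rows 1 and 2 agree on DG; apply DG→I and equate their I entries.
Row 3 is now all distinguished symbols — the join is lossless.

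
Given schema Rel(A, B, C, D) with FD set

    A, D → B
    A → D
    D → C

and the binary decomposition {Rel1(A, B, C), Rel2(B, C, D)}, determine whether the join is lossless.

No

Common attributes: Rel1 ∩ Rel2 = {B, C}.
No dependency enlarges {B, C}, so (B, C)⁺ = {B, C}.
The closure contains neither all of Rel1 = {A, B, C} nor all of Rel2 = {B, C, D}, so the common attributes are not a superkey of either fragment. The join is lossy.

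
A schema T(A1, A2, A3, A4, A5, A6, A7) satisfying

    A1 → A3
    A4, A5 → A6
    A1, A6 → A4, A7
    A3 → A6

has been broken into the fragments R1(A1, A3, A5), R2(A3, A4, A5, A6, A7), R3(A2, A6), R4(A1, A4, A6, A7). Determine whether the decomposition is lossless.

No

Chase test. Columns are A1, A2, A3, A4, A5, A6, A7; row i has aⱼ where attribute j ∈ Ri, else bᵢⱼ.
Initial tableau (one row per fragment):
  row 1: a1 b12 a3 b14 a5 b16 b17
  row 2: b21 b22 a3 a4 a5 a6 a7
  row 3: b31 a2 b33 b34 b35 a6 b37
  row 4: a1 b42 b43 a4 b45 a6 a7
Rows 1 and 4 agree on A1; apply A1→A3 and equate their A3 entries.
Rows 1 and 2 agree on A3; apply A3→A6 and equate their A6 entries.
Rows 1 and 4 agree on A1, A6; apply A1, A6→A4, A7 and equate their A4, A7 entries.
No row becomes fully distinguished — the join is lossy.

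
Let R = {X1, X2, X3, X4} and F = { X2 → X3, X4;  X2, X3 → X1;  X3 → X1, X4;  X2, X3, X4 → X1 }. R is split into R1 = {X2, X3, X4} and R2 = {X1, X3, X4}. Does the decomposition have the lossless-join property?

Yes

Common attributes: R1 ∩ R2 = {X3, X4}.
Closure of {X3, X4}: X3 → X1, X4 applies, adding X1. So (X3, X4)⁺ = {X1, X3, X4}.
This closure contains every attribute of R2, so R1 ∩ R2 → R2. The join is lossless.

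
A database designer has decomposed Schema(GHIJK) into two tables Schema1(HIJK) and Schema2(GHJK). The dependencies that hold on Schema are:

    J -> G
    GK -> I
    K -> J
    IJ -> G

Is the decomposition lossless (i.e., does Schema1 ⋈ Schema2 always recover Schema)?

Common attributes: Schema1 ∩ Schema2 = {HJK}.
Closure of {HJK}: J → G applies, adding G; GK → I applies, adding I. So (HJK)⁺ = {GHIJK}.
This closure contains every attribute of Schema1, so Schema1 ∩ Schema2 → Schema1. The join is lossless.

Yes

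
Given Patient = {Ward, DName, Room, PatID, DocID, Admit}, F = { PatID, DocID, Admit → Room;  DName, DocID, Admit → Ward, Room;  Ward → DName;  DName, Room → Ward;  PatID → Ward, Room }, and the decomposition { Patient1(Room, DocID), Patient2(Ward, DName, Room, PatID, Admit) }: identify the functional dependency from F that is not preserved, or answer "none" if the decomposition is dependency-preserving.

DName, DocID, Admit → Ward, Room

Check DName, DocID, Admit → Ward, Room: no single fragment contains all of {Ward, DName, Room, DocID, Admit}, and the restricted closure of {DName, DocID, Admit} across the fragments never reaches {Ward, Room}.
PatID, DocID, Admit → Room is preserved.
Ward → DName is preserved.
DName, Room → Ward is preserved.
PatID → Ward, Room is preserved.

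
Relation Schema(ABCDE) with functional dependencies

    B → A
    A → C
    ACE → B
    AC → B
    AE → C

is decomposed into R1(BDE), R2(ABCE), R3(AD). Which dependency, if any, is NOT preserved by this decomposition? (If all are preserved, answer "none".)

B → A lies within R2.
A → C lies within R2.
ACE → B lies within R2.
AC → B lies within R2.
AE → C lies within R2.
Every dependency is enforceable on the fragments, so the decomposition is dependency-preserving.

none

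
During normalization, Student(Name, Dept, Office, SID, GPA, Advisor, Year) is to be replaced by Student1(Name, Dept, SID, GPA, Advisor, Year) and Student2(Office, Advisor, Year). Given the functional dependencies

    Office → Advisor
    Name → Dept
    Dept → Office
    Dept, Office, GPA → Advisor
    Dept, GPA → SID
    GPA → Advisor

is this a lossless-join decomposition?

Common attributes: Student1 ∩ Student2 = {Advisor, Year}.
No dependency enlarges {Advisor, Year}, so (Advisor, Year)⁺ = {Advisor, Year}.
The closure contains neither all of Student1 = {Name, Dept, SID, GPA, Advisor, Year} nor all of Student2 = {Office, Advisor, Year}, so the common attributes are not a superkey of either fragment. The join is lossy.

No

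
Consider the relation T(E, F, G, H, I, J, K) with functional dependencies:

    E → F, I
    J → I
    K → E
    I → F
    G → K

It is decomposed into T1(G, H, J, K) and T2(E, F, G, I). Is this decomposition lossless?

Yes

Common attributes: T1 ∩ T2 = {G}.
Closure of {G}: G → K applies, adding K; K → E applies, adding E; E → F, I applies, adding F, I. So (G)⁺ = {E, F, G, I, K}.
This closure contains every attribute of T2, so T1 ∩ T2 → T2. The join is lossless.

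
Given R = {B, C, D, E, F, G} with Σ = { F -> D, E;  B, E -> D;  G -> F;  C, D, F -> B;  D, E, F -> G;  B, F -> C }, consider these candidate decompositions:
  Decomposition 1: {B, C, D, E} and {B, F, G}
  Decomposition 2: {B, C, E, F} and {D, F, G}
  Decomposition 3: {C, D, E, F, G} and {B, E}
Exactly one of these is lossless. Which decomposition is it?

Decomposition 1: common = {B}, closure = {B} → lossy.
Decomposition 2: common = {F}, closure = {D, E, F, G} → lossless.
Decomposition 3: common = {E}, closure = {E} → lossy.

Decomposition 2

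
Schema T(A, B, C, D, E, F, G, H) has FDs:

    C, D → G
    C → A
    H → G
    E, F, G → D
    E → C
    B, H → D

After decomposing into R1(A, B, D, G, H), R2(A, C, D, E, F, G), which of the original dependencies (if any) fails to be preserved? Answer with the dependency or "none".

none

C, D → G lies within R2.
C → A lies within R2.
H → G lies within R1.
E, F, G → D lies within R2.
E → C lies within R2.
B, H → D lies within R1.
Every dependency is enforceable on the fragments, so the decomposition is dependency-preserving.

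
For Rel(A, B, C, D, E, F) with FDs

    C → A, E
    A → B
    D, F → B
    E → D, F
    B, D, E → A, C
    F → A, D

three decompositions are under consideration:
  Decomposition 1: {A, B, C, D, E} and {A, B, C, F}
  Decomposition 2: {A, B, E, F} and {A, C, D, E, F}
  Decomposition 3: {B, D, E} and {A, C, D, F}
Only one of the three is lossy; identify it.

Decomposition 3

Decomposition 1: common = {A, B, C}, closure = {A, B, C, D, E, F} → lossless.
Decomposition 2: common = {A, E, F}, closure = {A, B, C, D, E, F} → lossless.
Decomposition 3: common = {D}, closure = {D} → lossy.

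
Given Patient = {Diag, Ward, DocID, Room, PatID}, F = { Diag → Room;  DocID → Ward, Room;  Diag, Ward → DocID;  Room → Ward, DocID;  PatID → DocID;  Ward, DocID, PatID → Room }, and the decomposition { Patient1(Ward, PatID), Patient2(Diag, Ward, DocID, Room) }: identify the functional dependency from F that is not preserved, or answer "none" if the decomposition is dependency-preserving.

PatID → DocID

Check PatID → DocID: no single fragment contains all of {DocID, PatID}, and the restricted closure of {PatID} across the fragments never reaches {DocID}.
Diag → Room is preserved.
DocID → Ward, Room is preserved.
Diag, Ward → DocID is preserved.
Room → Ward, DocID is preserved.
Ward, DocID, PatID → Room is preserved.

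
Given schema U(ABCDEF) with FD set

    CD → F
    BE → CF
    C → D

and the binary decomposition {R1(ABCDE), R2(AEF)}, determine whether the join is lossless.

No

Common attributes: R1 ∩ R2 = {AE}.
No dependency enlarges {AE}, so (AE)⁺ = {AE}.
The closure contains neither all of R1 = {ABCDE} nor all of R2 = {AEF}, so the common attributes are not a superkey of either fragment. The join is lossy.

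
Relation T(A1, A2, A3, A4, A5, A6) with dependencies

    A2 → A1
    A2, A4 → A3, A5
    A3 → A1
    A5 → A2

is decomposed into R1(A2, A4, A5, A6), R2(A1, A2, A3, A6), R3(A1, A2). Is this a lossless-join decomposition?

No

Chase test. Columns are A1, A2, A3, A4, A5, A6; row i has aⱼ where attribute j ∈ Ri, else bᵢⱼ.
Initial tableau (one row per fragment):
  row 1: b11 a2 b13 a4 a5 a6
  row 2: a1 a2 a3 b24 b25 a6
  row 3: a1 a2 b33 b34 b35 b36
Rows 1 and 2 agree on A2; apply A2→A1 and equate their A1 entries.
No row becomes fully distinguished — the join is lossy.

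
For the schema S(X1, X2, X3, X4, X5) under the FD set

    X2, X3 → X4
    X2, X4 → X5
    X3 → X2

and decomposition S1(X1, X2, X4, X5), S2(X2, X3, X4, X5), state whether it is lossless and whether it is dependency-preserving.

lossy but dependency-preserving

Lossless test: (X2, X4, X5)⁺ = {X2, X4, X5}, which is a superkey of neither fragment — lossy.
Dependency preservation: every FD's attributes lie within a single fragment, so each can be enforced locally — preserved.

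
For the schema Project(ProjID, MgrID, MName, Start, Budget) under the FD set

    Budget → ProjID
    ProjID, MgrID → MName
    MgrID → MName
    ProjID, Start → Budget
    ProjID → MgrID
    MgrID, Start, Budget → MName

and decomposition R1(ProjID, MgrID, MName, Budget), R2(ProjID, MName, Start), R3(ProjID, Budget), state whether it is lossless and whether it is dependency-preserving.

Lossless test (chase): Rows 1 and 2 agree on ProjID; apply ProjID→MgrID and equate their MgrID entries. Rows 1 and 3 agree on ProjID; apply ProjID→MgrID and equate their MgrID entries. Rows 1 and 3 agree on ProjID, MgrID; apply ProjID, MgrID→MName and equate their MName entries. No row becomes fully distinguished — the join is lossy.
Dependency preservation: the restricted closure of {ProjID, Start} across the fragments never reaches {Budget}, so ProjID, Start → Budget cannot be enforced without a join — not preserved.

lossy and not dependency-preserving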